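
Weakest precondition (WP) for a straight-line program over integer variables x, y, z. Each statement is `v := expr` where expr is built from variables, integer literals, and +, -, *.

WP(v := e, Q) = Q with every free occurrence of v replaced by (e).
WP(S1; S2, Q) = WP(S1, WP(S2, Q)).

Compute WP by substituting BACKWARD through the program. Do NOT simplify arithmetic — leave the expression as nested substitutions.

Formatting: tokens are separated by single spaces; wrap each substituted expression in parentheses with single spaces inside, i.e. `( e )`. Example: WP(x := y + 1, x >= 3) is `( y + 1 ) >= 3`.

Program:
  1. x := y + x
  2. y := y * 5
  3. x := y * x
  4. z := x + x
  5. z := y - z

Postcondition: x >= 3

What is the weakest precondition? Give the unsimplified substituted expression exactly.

Answer: ( ( y * 5 ) * ( y + x ) ) >= 3

Derivation:
post: x >= 3
stmt 5: z := y - z  -- replace 0 occurrence(s) of z with (y - z)
  => x >= 3
stmt 4: z := x + x  -- replace 0 occurrence(s) of z with (x + x)
  => x >= 3
stmt 3: x := y * x  -- replace 1 occurrence(s) of x with (y * x)
  => ( y * x ) >= 3
stmt 2: y := y * 5  -- replace 1 occurrence(s) of y with (y * 5)
  => ( ( y * 5 ) * x ) >= 3
stmt 1: x := y + x  -- replace 1 occurrence(s) of x with (y + x)
  => ( ( y * 5 ) * ( y + x ) ) >= 3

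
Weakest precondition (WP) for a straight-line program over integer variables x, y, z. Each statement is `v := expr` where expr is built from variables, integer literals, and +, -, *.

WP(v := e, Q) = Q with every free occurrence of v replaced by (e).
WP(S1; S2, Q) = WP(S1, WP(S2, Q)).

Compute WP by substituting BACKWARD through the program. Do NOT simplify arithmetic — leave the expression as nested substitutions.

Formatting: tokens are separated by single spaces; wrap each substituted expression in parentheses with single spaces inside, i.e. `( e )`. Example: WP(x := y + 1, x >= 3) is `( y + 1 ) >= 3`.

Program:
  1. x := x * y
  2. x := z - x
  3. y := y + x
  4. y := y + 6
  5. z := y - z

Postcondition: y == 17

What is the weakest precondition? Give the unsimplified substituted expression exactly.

Answer: ( ( y + ( z - ( x * y ) ) ) + 6 ) == 17

Derivation:
post: y == 17
stmt 5: z := y - z  -- replace 0 occurrence(s) of z with (y - z)
  => y == 17
stmt 4: y := y + 6  -- replace 1 occurrence(s) of y with (y + 6)
  => ( y + 6 ) == 17
stmt 3: y := y + x  -- replace 1 occurrence(s) of y with (y + x)
  => ( ( y + x ) + 6 ) == 17
stmt 2: x := z - x  -- replace 1 occurrence(s) of x with (z - x)
  => ( ( y + ( z - x ) ) + 6 ) == 17
stmt 1: x := x * y  -- replace 1 occurrence(s) of x with (x * y)
  => ( ( y + ( z - ( x * y ) ) ) + 6 ) == 17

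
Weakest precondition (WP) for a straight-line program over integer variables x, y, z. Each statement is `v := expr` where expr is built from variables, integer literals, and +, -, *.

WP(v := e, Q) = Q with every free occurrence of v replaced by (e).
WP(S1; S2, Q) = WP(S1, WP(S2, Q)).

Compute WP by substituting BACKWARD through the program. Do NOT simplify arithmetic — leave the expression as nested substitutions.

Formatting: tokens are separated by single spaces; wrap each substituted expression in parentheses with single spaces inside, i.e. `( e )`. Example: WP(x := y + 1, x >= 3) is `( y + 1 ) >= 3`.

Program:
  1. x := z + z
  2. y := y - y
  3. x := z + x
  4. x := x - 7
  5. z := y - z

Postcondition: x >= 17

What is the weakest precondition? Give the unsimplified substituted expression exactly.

post: x >= 17
stmt 5: z := y - z  -- replace 0 occurrence(s) of z with (y - z)
  => x >= 17
stmt 4: x := x - 7  -- replace 1 occurrence(s) of x with (x - 7)
  => ( x - 7 ) >= 17
stmt 3: x := z + x  -- replace 1 occurrence(s) of x with (z + x)
  => ( ( z + x ) - 7 ) >= 17
stmt 2: y := y - y  -- replace 0 occurrence(s) of y with (y - y)
  => ( ( z + x ) - 7 ) >= 17
stmt 1: x := z + z  -- replace 1 occurrence(s) of x with (z + z)
  => ( ( z + ( z + z ) ) - 7 ) >= 17

Answer: ( ( z + ( z + z ) ) - 7 ) >= 17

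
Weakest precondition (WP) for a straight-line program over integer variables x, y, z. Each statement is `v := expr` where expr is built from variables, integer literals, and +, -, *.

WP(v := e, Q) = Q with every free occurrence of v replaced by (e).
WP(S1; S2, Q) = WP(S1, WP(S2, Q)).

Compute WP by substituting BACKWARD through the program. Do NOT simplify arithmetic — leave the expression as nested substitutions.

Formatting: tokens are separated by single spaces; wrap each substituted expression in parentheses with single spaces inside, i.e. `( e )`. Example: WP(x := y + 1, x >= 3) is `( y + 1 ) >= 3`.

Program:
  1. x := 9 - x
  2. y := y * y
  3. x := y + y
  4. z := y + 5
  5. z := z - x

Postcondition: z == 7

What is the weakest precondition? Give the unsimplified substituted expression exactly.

Answer: ( ( ( y * y ) + 5 ) - ( ( y * y ) + ( y * y ) ) ) == 7

Derivation:
post: z == 7
stmt 5: z := z - x  -- replace 1 occurrence(s) of z with (z - x)
  => ( z - x ) == 7
stmt 4: z := y + 5  -- replace 1 occurrence(s) of z with (y + 5)
  => ( ( y + 5 ) - x ) == 7
stmt 3: x := y + y  -- replace 1 occurrence(s) of x with (y + y)
  => ( ( y + 5 ) - ( y + y ) ) == 7
stmt 2: y := y * y  -- replace 3 occurrence(s) of y with (y * y)
  => ( ( ( y * y ) + 5 ) - ( ( y * y ) + ( y * y ) ) ) == 7
stmt 1: x := 9 - x  -- replace 0 occurrence(s) of x with (9 - x)
  => ( ( ( y * y ) + 5 ) - ( ( y * y ) + ( y * y ) ) ) == 7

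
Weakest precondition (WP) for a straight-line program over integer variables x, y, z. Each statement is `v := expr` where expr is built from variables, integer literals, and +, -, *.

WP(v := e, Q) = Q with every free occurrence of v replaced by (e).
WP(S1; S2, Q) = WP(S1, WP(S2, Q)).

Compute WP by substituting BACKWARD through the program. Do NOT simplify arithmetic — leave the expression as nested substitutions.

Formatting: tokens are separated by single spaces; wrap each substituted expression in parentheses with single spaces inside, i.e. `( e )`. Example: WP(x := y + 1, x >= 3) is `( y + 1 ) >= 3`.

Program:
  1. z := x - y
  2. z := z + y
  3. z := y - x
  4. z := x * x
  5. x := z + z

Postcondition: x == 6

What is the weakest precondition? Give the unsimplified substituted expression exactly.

Answer: ( ( x * x ) + ( x * x ) ) == 6

Derivation:
post: x == 6
stmt 5: x := z + z  -- replace 1 occurrence(s) of x with (z + z)
  => ( z + z ) == 6
stmt 4: z := x * x  -- replace 2 occurrence(s) of z with (x * x)
  => ( ( x * x ) + ( x * x ) ) == 6
stmt 3: z := y - x  -- replace 0 occurrence(s) of z with (y - x)
  => ( ( x * x ) + ( x * x ) ) == 6
stmt 2: z := z + y  -- replace 0 occurrence(s) of z with (z + y)
  => ( ( x * x ) + ( x * x ) ) == 6
stmt 1: z := x - y  -- replace 0 occurrence(s) of z with (x - y)
  => ( ( x * x ) + ( x * x ) ) == 6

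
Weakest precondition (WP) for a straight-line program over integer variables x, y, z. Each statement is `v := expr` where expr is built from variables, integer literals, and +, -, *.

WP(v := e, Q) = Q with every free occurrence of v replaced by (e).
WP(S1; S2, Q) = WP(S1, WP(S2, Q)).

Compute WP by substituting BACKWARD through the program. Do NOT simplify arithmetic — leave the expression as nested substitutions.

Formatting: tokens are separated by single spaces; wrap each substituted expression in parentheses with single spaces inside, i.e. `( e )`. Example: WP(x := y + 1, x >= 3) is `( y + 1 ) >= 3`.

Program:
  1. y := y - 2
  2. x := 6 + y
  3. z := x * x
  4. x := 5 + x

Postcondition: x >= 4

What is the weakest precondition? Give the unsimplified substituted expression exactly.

post: x >= 4
stmt 4: x := 5 + x  -- replace 1 occurrence(s) of x with (5 + x)
  => ( 5 + x ) >= 4
stmt 3: z := x * x  -- replace 0 occurrence(s) of z with (x * x)
  => ( 5 + x ) >= 4
stmt 2: x := 6 + y  -- replace 1 occurrence(s) of x with (6 + y)
  => ( 5 + ( 6 + y ) ) >= 4
stmt 1: y := y - 2  -- replace 1 occurrence(s) of y with (y - 2)
  => ( 5 + ( 6 + ( y - 2 ) ) ) >= 4

Answer: ( 5 + ( 6 + ( y - 2 ) ) ) >= 4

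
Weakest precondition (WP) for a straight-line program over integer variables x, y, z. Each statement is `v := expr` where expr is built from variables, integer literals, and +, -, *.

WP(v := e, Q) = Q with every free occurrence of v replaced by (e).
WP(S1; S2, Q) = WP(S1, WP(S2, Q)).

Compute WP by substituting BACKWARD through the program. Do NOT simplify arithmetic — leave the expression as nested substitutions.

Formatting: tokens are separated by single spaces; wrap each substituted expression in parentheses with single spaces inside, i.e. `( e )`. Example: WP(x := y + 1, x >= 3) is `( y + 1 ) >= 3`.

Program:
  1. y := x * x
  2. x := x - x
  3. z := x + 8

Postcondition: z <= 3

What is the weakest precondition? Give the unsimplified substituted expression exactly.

post: z <= 3
stmt 3: z := x + 8  -- replace 1 occurrence(s) of z with (x + 8)
  => ( x + 8 ) <= 3
stmt 2: x := x - x  -- replace 1 occurrence(s) of x with (x - x)
  => ( ( x - x ) + 8 ) <= 3
stmt 1: y := x * x  -- replace 0 occurrence(s) of y with (x * x)
  => ( ( x - x ) + 8 ) <= 3

Answer: ( ( x - x ) + 8 ) <= 3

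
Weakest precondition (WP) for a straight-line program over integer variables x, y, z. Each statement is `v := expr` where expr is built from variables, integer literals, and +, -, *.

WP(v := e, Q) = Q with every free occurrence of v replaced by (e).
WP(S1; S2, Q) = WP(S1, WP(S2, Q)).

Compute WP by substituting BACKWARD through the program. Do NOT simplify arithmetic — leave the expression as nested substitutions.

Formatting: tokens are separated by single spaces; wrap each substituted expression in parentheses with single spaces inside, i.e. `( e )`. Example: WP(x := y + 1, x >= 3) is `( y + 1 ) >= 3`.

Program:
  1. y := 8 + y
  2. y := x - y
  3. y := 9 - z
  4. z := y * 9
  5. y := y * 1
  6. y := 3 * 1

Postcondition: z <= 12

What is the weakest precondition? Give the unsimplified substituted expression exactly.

Answer: ( ( 9 - z ) * 9 ) <= 12

Derivation:
post: z <= 12
stmt 6: y := 3 * 1  -- replace 0 occurrence(s) of y with (3 * 1)
  => z <= 12
stmt 5: y := y * 1  -- replace 0 occurrence(s) of y with (y * 1)
  => z <= 12
stmt 4: z := y * 9  -- replace 1 occurrence(s) of z with (y * 9)
  => ( y * 9 ) <= 12
stmt 3: y := 9 - z  -- replace 1 occurrence(s) of y with (9 - z)
  => ( ( 9 - z ) * 9 ) <= 12
stmt 2: y := x - y  -- replace 0 occurrence(s) of y with (x - y)
  => ( ( 9 - z ) * 9 ) <= 12
stmt 1: y := 8 + y  -- replace 0 occurrence(s) of y with (8 + y)
  => ( ( 9 - z ) * 9 ) <= 12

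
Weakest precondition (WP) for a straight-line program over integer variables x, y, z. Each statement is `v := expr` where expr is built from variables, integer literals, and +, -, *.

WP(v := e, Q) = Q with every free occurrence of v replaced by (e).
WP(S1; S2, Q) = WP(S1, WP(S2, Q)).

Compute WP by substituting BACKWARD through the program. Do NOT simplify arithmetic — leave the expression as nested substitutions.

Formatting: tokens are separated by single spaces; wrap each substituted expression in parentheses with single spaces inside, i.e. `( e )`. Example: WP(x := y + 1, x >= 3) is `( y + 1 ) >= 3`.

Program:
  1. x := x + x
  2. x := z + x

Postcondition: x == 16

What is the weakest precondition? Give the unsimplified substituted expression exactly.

Answer: ( z + ( x + x ) ) == 16

Derivation:
post: x == 16
stmt 2: x := z + x  -- replace 1 occurrence(s) of x with (z + x)
  => ( z + x ) == 16
stmt 1: x := x + x  -- replace 1 occurrence(s) of x with (x + x)
  => ( z + ( x + x ) ) == 16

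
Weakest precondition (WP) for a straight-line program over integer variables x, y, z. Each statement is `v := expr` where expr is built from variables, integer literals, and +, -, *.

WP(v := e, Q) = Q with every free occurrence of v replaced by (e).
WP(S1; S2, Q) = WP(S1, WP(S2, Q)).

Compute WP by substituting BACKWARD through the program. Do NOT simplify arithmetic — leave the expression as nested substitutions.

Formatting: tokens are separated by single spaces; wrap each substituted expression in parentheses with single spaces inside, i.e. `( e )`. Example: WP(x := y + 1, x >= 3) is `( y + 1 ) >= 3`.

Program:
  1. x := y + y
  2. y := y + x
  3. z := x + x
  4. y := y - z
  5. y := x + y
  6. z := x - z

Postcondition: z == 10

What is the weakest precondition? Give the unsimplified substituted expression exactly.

Answer: ( ( y + y ) - ( ( y + y ) + ( y + y ) ) ) == 10

Derivation:
post: z == 10
stmt 6: z := x - z  -- replace 1 occurrence(s) of z with (x - z)
  => ( x - z ) == 10
stmt 5: y := x + y  -- replace 0 occurrence(s) of y with (x + y)
  => ( x - z ) == 10
stmt 4: y := y - z  -- replace 0 occurrence(s) of y with (y - z)
  => ( x - z ) == 10
stmt 3: z := x + x  -- replace 1 occurrence(s) of z with (x + x)
  => ( x - ( x + x ) ) == 10
stmt 2: y := y + x  -- replace 0 occurrence(s) of y with (y + x)
  => ( x - ( x + x ) ) == 10
stmt 1: x := y + y  -- replace 3 occurrence(s) of x with (y + y)
  => ( ( y + y ) - ( ( y + y ) + ( y + y ) ) ) == 10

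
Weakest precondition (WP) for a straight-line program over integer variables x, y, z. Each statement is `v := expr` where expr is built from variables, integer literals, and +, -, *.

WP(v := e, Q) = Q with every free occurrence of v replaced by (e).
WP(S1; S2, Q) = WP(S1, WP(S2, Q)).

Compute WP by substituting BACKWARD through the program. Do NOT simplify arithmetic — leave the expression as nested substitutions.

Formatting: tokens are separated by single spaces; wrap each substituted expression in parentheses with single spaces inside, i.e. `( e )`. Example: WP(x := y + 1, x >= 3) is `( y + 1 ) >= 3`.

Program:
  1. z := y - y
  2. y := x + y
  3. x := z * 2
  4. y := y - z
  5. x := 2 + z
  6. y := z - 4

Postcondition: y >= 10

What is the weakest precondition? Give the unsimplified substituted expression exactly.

post: y >= 10
stmt 6: y := z - 4  -- replace 1 occurrence(s) of y with (z - 4)
  => ( z - 4 ) >= 10
stmt 5: x := 2 + z  -- replace 0 occurrence(s) of x with (2 + z)
  => ( z - 4 ) >= 10
stmt 4: y := y - z  -- replace 0 occurrence(s) of y with (y - z)
  => ( z - 4 ) >= 10
stmt 3: x := z * 2  -- replace 0 occurrence(s) of x with (z * 2)
  => ( z - 4 ) >= 10
stmt 2: y := x + y  -- replace 0 occurrence(s) of y with (x + y)
  => ( z - 4 ) >= 10
stmt 1: z := y - y  -- replace 1 occurrence(s) of z with (y - y)
  => ( ( y - y ) - 4 ) >= 10

Answer: ( ( y - y ) - 4 ) >= 10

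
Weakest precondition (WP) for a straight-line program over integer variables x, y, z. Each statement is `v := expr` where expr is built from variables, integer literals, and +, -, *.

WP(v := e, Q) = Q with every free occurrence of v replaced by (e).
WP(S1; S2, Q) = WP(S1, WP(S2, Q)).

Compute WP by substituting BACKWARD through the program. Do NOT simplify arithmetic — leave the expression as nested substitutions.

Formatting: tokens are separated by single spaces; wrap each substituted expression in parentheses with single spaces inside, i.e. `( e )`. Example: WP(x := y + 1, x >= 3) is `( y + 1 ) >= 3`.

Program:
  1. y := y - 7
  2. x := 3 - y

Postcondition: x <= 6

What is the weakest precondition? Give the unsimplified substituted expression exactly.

post: x <= 6
stmt 2: x := 3 - y  -- replace 1 occurrence(s) of x with (3 - y)
  => ( 3 - y ) <= 6
stmt 1: y := y - 7  -- replace 1 occurrence(s) of y with (y - 7)
  => ( 3 - ( y - 7 ) ) <= 6

Answer: ( 3 - ( y - 7 ) ) <= 6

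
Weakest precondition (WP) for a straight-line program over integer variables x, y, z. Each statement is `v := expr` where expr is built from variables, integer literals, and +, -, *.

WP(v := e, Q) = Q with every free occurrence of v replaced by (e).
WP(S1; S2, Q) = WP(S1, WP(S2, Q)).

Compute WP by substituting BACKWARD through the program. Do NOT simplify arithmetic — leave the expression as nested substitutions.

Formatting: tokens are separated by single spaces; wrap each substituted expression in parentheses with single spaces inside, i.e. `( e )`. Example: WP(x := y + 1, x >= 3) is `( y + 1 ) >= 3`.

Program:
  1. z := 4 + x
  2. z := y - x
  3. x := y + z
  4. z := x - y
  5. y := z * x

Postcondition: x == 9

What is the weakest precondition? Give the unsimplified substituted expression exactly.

post: x == 9
stmt 5: y := z * x  -- replace 0 occurrence(s) of y with (z * x)
  => x == 9
stmt 4: z := x - y  -- replace 0 occurrence(s) of z with (x - y)
  => x == 9
stmt 3: x := y + z  -- replace 1 occurrence(s) of x with (y + z)
  => ( y + z ) == 9
stmt 2: z := y - x  -- replace 1 occurrence(s) of z with (y - x)
  => ( y + ( y - x ) ) == 9
stmt 1: z := 4 + x  -- replace 0 occurrence(s) of z with (4 + x)
  => ( y + ( y - x ) ) == 9

Answer: ( y + ( y - x ) ) == 9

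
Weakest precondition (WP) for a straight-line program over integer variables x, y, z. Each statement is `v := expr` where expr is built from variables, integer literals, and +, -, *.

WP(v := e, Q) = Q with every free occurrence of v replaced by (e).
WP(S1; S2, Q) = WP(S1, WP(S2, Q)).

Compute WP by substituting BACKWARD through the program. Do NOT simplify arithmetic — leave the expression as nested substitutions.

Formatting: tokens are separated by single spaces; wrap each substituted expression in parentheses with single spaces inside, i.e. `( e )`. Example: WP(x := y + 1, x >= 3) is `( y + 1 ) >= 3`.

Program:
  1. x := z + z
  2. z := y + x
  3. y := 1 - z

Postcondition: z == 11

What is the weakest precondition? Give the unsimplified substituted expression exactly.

post: z == 11
stmt 3: y := 1 - z  -- replace 0 occurrence(s) of y with (1 - z)
  => z == 11
stmt 2: z := y + x  -- replace 1 occurrence(s) of z with (y + x)
  => ( y + x ) == 11
stmt 1: x := z + z  -- replace 1 occurrence(s) of x with (z + z)
  => ( y + ( z + z ) ) == 11

Answer: ( y + ( z + z ) ) == 11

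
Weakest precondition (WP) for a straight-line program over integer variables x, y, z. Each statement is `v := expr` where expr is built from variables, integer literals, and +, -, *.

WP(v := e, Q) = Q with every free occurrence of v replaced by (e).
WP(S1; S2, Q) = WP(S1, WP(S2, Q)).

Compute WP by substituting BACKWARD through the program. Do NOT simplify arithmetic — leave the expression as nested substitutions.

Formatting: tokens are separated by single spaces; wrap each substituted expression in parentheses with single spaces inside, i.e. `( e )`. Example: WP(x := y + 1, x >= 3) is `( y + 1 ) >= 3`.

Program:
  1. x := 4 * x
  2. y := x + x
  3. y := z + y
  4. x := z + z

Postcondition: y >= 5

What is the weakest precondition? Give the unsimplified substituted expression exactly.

post: y >= 5
stmt 4: x := z + z  -- replace 0 occurrence(s) of x with (z + z)
  => y >= 5
stmt 3: y := z + y  -- replace 1 occurrence(s) of y with (z + y)
  => ( z + y ) >= 5
stmt 2: y := x + x  -- replace 1 occurrence(s) of y with (x + x)
  => ( z + ( x + x ) ) >= 5
stmt 1: x := 4 * x  -- replace 2 occurrence(s) of x with (4 * x)
  => ( z + ( ( 4 * x ) + ( 4 * x ) ) ) >= 5

Answer: ( z + ( ( 4 * x ) + ( 4 * x ) ) ) >= 5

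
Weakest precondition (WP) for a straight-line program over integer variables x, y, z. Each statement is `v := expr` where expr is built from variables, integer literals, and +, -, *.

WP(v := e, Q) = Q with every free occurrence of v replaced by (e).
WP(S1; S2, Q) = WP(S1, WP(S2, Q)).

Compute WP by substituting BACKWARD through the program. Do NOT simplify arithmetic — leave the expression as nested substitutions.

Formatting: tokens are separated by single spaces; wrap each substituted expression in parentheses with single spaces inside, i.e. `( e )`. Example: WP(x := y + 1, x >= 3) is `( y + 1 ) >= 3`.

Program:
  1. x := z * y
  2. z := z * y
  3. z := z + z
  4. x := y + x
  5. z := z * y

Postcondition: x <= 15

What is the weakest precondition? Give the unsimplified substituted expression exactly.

post: x <= 15
stmt 5: z := z * y  -- replace 0 occurrence(s) of z with (z * y)
  => x <= 15
stmt 4: x := y + x  -- replace 1 occurrence(s) of x with (y + x)
  => ( y + x ) <= 15
stmt 3: z := z + z  -- replace 0 occurrence(s) of z with (z + z)
  => ( y + x ) <= 15
stmt 2: z := z * y  -- replace 0 occurrence(s) of z with (z * y)
  => ( y + x ) <= 15
stmt 1: x := z * y  -- replace 1 occurrence(s) of x with (z * y)
  => ( y + ( z * y ) ) <= 15

Answer: ( y + ( z * y ) ) <= 15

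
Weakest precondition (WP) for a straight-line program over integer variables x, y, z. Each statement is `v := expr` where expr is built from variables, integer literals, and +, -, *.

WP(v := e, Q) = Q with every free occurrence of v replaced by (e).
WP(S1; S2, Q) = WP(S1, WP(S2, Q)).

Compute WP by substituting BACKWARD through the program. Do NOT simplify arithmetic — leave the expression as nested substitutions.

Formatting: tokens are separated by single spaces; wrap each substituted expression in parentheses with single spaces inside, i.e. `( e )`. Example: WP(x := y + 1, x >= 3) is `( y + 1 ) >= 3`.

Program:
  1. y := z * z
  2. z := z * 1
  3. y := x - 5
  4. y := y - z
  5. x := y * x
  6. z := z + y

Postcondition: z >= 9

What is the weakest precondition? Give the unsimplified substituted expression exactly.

Answer: ( ( z * 1 ) + ( ( x - 5 ) - ( z * 1 ) ) ) >= 9

Derivation:
post: z >= 9
stmt 6: z := z + y  -- replace 1 occurrence(s) of z with (z + y)
  => ( z + y ) >= 9
stmt 5: x := y * x  -- replace 0 occurrence(s) of x with (y * x)
  => ( z + y ) >= 9
stmt 4: y := y - z  -- replace 1 occurrence(s) of y with (y - z)
  => ( z + ( y - z ) ) >= 9
stmt 3: y := x - 5  -- replace 1 occurrence(s) of y with (x - 5)
  => ( z + ( ( x - 5 ) - z ) ) >= 9
stmt 2: z := z * 1  -- replace 2 occurrence(s) of z with (z * 1)
  => ( ( z * 1 ) + ( ( x - 5 ) - ( z * 1 ) ) ) >= 9
stmt 1: y := z * z  -- replace 0 occurrence(s) of y with (z * z)
  => ( ( z * 1 ) + ( ( x - 5 ) - ( z * 1 ) ) ) >= 9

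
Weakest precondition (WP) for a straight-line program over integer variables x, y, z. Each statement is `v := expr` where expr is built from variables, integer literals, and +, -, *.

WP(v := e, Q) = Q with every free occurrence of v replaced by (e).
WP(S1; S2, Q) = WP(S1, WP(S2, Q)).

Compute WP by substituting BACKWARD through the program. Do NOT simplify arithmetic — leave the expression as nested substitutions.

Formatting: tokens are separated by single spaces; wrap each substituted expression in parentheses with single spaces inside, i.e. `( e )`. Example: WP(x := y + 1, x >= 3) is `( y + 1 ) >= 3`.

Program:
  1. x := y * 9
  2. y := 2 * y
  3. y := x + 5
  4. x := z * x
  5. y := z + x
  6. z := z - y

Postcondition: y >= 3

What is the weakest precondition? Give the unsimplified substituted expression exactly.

post: y >= 3
stmt 6: z := z - y  -- replace 0 occurrence(s) of z with (z - y)
  => y >= 3
stmt 5: y := z + x  -- replace 1 occurrence(s) of y with (z + x)
  => ( z + x ) >= 3
stmt 4: x := z * x  -- replace 1 occurrence(s) of x with (z * x)
  => ( z + ( z * x ) ) >= 3
stmt 3: y := x + 5  -- replace 0 occurrence(s) of y with (x + 5)
  => ( z + ( z * x ) ) >= 3
stmt 2: y := 2 * y  -- replace 0 occurrence(s) of y with (2 * y)
  => ( z + ( z * x ) ) >= 3
stmt 1: x := y * 9  -- replace 1 occurrence(s) of x with (y * 9)
  => ( z + ( z * ( y * 9 ) ) ) >= 3

Answer: ( z + ( z * ( y * 9 ) ) ) >= 3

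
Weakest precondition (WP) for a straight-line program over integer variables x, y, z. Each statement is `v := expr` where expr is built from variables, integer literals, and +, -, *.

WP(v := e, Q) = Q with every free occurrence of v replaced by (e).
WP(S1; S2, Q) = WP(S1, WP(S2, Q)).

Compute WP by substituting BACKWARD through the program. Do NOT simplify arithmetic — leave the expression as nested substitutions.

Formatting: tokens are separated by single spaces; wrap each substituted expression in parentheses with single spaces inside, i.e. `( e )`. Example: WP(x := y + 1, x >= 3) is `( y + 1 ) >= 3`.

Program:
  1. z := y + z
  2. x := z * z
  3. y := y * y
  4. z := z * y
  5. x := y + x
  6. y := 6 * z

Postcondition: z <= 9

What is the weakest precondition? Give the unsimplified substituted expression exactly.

Answer: ( ( y + z ) * ( y * y ) ) <= 9

Derivation:
post: z <= 9
stmt 6: y := 6 * z  -- replace 0 occurrence(s) of y with (6 * z)
  => z <= 9
stmt 5: x := y + x  -- replace 0 occurrence(s) of x with (y + x)
  => z <= 9
stmt 4: z := z * y  -- replace 1 occurrence(s) of z with (z * y)
  => ( z * y ) <= 9
stmt 3: y := y * y  -- replace 1 occurrence(s) of y with (y * y)
  => ( z * ( y * y ) ) <= 9
stmt 2: x := z * z  -- replace 0 occurrence(s) of x with (z * z)
  => ( z * ( y * y ) ) <= 9
stmt 1: z := y + z  -- replace 1 occurrence(s) of z with (y + z)
  => ( ( y + z ) * ( y * y ) ) <= 9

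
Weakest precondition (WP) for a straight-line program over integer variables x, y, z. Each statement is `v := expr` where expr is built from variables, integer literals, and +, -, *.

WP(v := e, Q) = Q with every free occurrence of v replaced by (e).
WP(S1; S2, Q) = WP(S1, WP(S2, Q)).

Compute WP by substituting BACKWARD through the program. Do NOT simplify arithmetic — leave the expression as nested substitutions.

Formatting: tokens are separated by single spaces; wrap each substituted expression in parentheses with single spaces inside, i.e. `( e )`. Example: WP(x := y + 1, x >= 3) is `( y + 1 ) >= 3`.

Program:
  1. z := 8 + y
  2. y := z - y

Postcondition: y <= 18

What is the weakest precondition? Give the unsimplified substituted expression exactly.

post: y <= 18
stmt 2: y := z - y  -- replace 1 occurrence(s) of y with (z - y)
  => ( z - y ) <= 18
stmt 1: z := 8 + y  -- replace 1 occurrence(s) of z with (8 + y)
  => ( ( 8 + y ) - y ) <= 18

Answer: ( ( 8 + y ) - y ) <= 18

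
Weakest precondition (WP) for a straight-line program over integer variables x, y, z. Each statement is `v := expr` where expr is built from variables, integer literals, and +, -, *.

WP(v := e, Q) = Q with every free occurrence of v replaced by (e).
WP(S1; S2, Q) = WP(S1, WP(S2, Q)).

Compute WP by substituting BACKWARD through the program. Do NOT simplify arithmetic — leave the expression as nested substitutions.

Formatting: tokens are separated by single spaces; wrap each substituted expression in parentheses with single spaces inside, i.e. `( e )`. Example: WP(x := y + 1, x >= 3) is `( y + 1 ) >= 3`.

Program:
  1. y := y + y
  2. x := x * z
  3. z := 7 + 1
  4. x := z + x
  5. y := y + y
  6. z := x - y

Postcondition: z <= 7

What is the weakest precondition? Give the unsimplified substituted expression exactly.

Answer: ( ( ( 7 + 1 ) + ( x * z ) ) - ( ( y + y ) + ( y + y ) ) ) <= 7

Derivation:
post: z <= 7
stmt 6: z := x - y  -- replace 1 occurrence(s) of z with (x - y)
  => ( x - y ) <= 7
stmt 5: y := y + y  -- replace 1 occurrence(s) of y with (y + y)
  => ( x - ( y + y ) ) <= 7
stmt 4: x := z + x  -- replace 1 occurrence(s) of x with (z + x)
  => ( ( z + x ) - ( y + y ) ) <= 7
stmt 3: z := 7 + 1  -- replace 1 occurrence(s) of z with (7 + 1)
  => ( ( ( 7 + 1 ) + x ) - ( y + y ) ) <= 7
stmt 2: x := x * z  -- replace 1 occurrence(s) of x with (x * z)
  => ( ( ( 7 + 1 ) + ( x * z ) ) - ( y + y ) ) <= 7
stmt 1: y := y + y  -- replace 2 occurrence(s) of y with (y + y)
  => ( ( ( 7 + 1 ) + ( x * z ) ) - ( ( y + y ) + ( y + y ) ) ) <= 7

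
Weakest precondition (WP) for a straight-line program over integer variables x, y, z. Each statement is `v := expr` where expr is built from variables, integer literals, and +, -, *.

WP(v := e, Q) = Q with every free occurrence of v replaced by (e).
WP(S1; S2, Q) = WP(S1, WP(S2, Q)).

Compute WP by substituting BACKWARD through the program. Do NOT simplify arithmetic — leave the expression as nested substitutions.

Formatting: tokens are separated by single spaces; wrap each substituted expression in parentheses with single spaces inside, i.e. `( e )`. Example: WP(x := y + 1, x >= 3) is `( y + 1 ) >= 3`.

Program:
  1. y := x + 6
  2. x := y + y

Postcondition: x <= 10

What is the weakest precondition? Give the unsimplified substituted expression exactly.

post: x <= 10
stmt 2: x := y + y  -- replace 1 occurrence(s) of x with (y + y)
  => ( y + y ) <= 10
stmt 1: y := x + 6  -- replace 2 occurrence(s) of y with (x + 6)
  => ( ( x + 6 ) + ( x + 6 ) ) <= 10

Answer: ( ( x + 6 ) + ( x + 6 ) ) <= 10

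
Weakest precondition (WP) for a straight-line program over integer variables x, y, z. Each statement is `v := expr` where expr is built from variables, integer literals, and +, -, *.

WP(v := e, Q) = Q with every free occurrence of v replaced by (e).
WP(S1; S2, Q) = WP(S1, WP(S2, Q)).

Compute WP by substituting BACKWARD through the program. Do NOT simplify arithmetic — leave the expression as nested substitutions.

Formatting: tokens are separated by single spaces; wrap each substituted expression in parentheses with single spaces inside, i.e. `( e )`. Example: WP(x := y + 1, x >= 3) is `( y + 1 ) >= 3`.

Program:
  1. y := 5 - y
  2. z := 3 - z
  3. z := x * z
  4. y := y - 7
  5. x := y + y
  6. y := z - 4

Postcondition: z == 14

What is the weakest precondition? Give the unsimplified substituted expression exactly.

Answer: ( x * ( 3 - z ) ) == 14

Derivation:
post: z == 14
stmt 6: y := z - 4  -- replace 0 occurrence(s) of y with (z - 4)
  => z == 14
stmt 5: x := y + y  -- replace 0 occurrence(s) of x with (y + y)
  => z == 14
stmt 4: y := y - 7  -- replace 0 occurrence(s) of y with (y - 7)
  => z == 14
stmt 3: z := x * z  -- replace 1 occurrence(s) of z with (x * z)
  => ( x * z ) == 14
stmt 2: z := 3 - z  -- replace 1 occurrence(s) of z with (3 - z)
  => ( x * ( 3 - z ) ) == 14
stmt 1: y := 5 - y  -- replace 0 occurrence(s) of y with (5 - y)
  => ( x * ( 3 - z ) ) == 14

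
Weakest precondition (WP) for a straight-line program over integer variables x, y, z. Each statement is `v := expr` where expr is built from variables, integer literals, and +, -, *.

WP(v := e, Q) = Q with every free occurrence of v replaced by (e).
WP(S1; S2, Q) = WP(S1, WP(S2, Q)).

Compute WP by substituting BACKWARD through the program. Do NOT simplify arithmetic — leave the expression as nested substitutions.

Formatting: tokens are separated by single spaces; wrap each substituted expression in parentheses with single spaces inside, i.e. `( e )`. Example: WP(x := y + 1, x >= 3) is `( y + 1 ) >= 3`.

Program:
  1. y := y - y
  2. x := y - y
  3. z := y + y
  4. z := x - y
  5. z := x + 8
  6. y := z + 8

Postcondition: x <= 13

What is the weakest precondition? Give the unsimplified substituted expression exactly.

post: x <= 13
stmt 6: y := z + 8  -- replace 0 occurrence(s) of y with (z + 8)
  => x <= 13
stmt 5: z := x + 8  -- replace 0 occurrence(s) of z with (x + 8)
  => x <= 13
stmt 4: z := x - y  -- replace 0 occurrence(s) of z with (x - y)
  => x <= 13
stmt 3: z := y + y  -- replace 0 occurrence(s) of z with (y + y)
  => x <= 13
stmt 2: x := y - y  -- replace 1 occurrence(s) of x with (y - y)
  => ( y - y ) <= 13
stmt 1: y := y - y  -- replace 2 occurrence(s) of y with (y - y)
  => ( ( y - y ) - ( y - y ) ) <= 13

Answer: ( ( y - y ) - ( y - y ) ) <= 13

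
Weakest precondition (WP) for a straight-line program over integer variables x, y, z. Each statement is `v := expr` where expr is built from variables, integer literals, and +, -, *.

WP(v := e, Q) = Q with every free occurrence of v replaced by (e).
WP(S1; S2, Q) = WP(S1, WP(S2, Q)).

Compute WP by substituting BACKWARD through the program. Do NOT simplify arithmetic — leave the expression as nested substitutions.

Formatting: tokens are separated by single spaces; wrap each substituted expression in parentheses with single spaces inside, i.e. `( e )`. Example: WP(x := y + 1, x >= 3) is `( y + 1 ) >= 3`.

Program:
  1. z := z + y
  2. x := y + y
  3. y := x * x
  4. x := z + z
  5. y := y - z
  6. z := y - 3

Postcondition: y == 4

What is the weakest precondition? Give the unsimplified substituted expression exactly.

post: y == 4
stmt 6: z := y - 3  -- replace 0 occurrence(s) of z with (y - 3)
  => y == 4
stmt 5: y := y - z  -- replace 1 occurrence(s) of y with (y - z)
  => ( y - z ) == 4
stmt 4: x := z + z  -- replace 0 occurrence(s) of x with (z + z)
  => ( y - z ) == 4
stmt 3: y := x * x  -- replace 1 occurrence(s) of y with (x * x)
  => ( ( x * x ) - z ) == 4
stmt 2: x := y + y  -- replace 2 occurrence(s) of x with (y + y)
  => ( ( ( y + y ) * ( y + y ) ) - z ) == 4
stmt 1: z := z + y  -- replace 1 occurrence(s) of z with (z + y)
  => ( ( ( y + y ) * ( y + y ) ) - ( z + y ) ) == 4

Answer: ( ( ( y + y ) * ( y + y ) ) - ( z + y ) ) == 4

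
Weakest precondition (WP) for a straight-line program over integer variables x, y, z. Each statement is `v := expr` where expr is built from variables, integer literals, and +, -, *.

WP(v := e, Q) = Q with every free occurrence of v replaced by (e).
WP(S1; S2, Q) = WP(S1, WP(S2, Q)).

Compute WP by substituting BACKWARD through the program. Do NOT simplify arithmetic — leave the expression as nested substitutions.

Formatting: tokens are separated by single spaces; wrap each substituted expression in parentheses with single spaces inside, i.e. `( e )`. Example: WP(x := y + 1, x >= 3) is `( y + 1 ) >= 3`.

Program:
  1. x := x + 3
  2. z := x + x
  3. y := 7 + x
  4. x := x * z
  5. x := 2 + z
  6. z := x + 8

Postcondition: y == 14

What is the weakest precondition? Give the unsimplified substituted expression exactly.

post: y == 14
stmt 6: z := x + 8  -- replace 0 occurrence(s) of z with (x + 8)
  => y == 14
stmt 5: x := 2 + z  -- replace 0 occurrence(s) of x with (2 + z)
  => y == 14
stmt 4: x := x * z  -- replace 0 occurrence(s) of x with (x * z)
  => y == 14
stmt 3: y := 7 + x  -- replace 1 occurrence(s) of y with (7 + x)
  => ( 7 + x ) == 14
stmt 2: z := x + x  -- replace 0 occurrence(s) of z with (x + x)
  => ( 7 + x ) == 14
stmt 1: x := x + 3  -- replace 1 occurrence(s) of x with (x + 3)
  => ( 7 + ( x + 3 ) ) == 14

Answer: ( 7 + ( x + 3 ) ) == 14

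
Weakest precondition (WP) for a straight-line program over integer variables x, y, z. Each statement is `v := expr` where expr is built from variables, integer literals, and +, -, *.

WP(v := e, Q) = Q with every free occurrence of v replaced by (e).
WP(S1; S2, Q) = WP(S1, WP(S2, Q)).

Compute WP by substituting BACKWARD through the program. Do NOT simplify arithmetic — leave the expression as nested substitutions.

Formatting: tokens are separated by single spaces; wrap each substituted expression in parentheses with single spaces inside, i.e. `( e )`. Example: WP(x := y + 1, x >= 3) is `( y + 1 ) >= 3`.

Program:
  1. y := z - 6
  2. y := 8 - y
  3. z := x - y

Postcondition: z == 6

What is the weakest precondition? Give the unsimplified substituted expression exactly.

Answer: ( x - ( 8 - ( z - 6 ) ) ) == 6

Derivation:
post: z == 6
stmt 3: z := x - y  -- replace 1 occurrence(s) of z with (x - y)
  => ( x - y ) == 6
stmt 2: y := 8 - y  -- replace 1 occurrence(s) of y with (8 - y)
  => ( x - ( 8 - y ) ) == 6
stmt 1: y := z - 6  -- replace 1 occurrence(s) of y with (z - 6)
  => ( x - ( 8 - ( z - 6 ) ) ) == 6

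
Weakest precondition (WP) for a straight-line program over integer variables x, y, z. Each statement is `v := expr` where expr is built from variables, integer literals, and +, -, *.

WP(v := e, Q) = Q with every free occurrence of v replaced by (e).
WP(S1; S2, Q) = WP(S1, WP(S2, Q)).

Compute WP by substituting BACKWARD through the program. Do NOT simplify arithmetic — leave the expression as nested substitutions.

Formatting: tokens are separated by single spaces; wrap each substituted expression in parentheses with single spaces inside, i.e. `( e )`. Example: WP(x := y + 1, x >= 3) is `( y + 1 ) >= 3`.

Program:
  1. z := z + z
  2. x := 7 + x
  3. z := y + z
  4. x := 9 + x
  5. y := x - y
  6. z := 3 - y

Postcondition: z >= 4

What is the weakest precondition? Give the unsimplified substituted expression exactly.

post: z >= 4
stmt 6: z := 3 - y  -- replace 1 occurrence(s) of z with (3 - y)
  => ( 3 - y ) >= 4
stmt 5: y := x - y  -- replace 1 occurrence(s) of y with (x - y)
  => ( 3 - ( x - y ) ) >= 4
stmt 4: x := 9 + x  -- replace 1 occurrence(s) of x with (9 + x)
  => ( 3 - ( ( 9 + x ) - y ) ) >= 4
stmt 3: z := y + z  -- replace 0 occurrence(s) of z with (y + z)
  => ( 3 - ( ( 9 + x ) - y ) ) >= 4
stmt 2: x := 7 + x  -- replace 1 occurrence(s) of x with (7 + x)
  => ( 3 - ( ( 9 + ( 7 + x ) ) - y ) ) >= 4
stmt 1: z := z + z  -- replace 0 occurrence(s) of z with (z + z)
  => ( 3 - ( ( 9 + ( 7 + x ) ) - y ) ) >= 4

Answer: ( 3 - ( ( 9 + ( 7 + x ) ) - y ) ) >= 4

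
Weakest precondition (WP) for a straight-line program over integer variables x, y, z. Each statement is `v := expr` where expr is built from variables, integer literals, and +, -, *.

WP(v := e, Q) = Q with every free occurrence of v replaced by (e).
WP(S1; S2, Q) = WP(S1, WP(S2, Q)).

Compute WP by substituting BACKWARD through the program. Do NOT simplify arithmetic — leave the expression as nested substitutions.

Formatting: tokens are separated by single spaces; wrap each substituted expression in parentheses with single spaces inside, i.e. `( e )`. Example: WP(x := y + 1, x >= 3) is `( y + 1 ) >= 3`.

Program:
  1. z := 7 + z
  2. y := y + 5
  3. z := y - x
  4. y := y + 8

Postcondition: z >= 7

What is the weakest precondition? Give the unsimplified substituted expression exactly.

post: z >= 7
stmt 4: y := y + 8  -- replace 0 occurrence(s) of y with (y + 8)
  => z >= 7
stmt 3: z := y - x  -- replace 1 occurrence(s) of z with (y - x)
  => ( y - x ) >= 7
stmt 2: y := y + 5  -- replace 1 occurrence(s) of y with (y + 5)
  => ( ( y + 5 ) - x ) >= 7
stmt 1: z := 7 + z  -- replace 0 occurrence(s) of z with (7 + z)
  => ( ( y + 5 ) - x ) >= 7

Answer: ( ( y + 5 ) - x ) >= 7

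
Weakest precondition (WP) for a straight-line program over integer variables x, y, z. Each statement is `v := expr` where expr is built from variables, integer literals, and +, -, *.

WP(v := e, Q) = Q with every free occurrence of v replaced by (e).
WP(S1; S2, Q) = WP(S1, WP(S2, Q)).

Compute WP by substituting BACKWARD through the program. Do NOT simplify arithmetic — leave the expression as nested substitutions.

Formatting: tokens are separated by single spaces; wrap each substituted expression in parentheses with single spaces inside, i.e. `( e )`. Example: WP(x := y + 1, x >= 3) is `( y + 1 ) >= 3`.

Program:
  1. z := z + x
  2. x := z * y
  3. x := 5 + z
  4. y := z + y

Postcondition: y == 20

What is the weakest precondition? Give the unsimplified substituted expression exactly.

post: y == 20
stmt 4: y := z + y  -- replace 1 occurrence(s) of y with (z + y)
  => ( z + y ) == 20
stmt 3: x := 5 + z  -- replace 0 occurrence(s) of x with (5 + z)
  => ( z + y ) == 20
stmt 2: x := z * y  -- replace 0 occurrence(s) of x with (z * y)
  => ( z + y ) == 20
stmt 1: z := z + x  -- replace 1 occurrence(s) of z with (z + x)
  => ( ( z + x ) + y ) == 20

Answer: ( ( z + x ) + y ) == 20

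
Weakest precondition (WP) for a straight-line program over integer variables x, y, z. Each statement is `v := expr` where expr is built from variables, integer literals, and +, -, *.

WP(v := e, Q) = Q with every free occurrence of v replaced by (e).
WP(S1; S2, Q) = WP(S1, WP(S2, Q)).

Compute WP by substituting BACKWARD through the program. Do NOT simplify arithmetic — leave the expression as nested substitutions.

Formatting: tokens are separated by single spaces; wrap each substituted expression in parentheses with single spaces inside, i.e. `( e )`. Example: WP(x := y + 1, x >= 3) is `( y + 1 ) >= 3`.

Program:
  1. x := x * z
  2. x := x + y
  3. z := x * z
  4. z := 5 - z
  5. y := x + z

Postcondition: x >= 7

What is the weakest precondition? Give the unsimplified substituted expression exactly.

Answer: ( ( x * z ) + y ) >= 7

Derivation:
post: x >= 7
stmt 5: y := x + z  -- replace 0 occurrence(s) of y with (x + z)
  => x >= 7
stmt 4: z := 5 - z  -- replace 0 occurrence(s) of z with (5 - z)
  => x >= 7
stmt 3: z := x * z  -- replace 0 occurrence(s) of z with (x * z)
  => x >= 7
stmt 2: x := x + y  -- replace 1 occurrence(s) of x with (x + y)
  => ( x + y ) >= 7
stmt 1: x := x * z  -- replace 1 occurrence(s) of x with (x * z)
  => ( ( x * z ) + y ) >= 7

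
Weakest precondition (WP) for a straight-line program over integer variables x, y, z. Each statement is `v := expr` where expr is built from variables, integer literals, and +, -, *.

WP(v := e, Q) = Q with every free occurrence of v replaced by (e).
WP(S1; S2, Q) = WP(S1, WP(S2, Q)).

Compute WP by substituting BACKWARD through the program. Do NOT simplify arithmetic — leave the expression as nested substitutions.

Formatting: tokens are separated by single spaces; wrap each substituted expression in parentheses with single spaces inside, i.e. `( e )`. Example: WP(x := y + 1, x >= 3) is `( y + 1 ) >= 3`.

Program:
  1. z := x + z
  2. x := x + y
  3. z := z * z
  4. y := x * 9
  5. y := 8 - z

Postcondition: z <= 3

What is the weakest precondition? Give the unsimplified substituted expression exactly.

Answer: ( ( x + z ) * ( x + z ) ) <= 3

Derivation:
post: z <= 3
stmt 5: y := 8 - z  -- replace 0 occurrence(s) of y with (8 - z)
  => z <= 3
stmt 4: y := x * 9  -- replace 0 occurrence(s) of y with (x * 9)
  => z <= 3
stmt 3: z := z * z  -- replace 1 occurrence(s) of z with (z * z)
  => ( z * z ) <= 3
stmt 2: x := x + y  -- replace 0 occurrence(s) of x with (x + y)
  => ( z * z ) <= 3
stmt 1: z := x + z  -- replace 2 occurrence(s) of z with (x + z)
  => ( ( x + z ) * ( x + z ) ) <= 3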